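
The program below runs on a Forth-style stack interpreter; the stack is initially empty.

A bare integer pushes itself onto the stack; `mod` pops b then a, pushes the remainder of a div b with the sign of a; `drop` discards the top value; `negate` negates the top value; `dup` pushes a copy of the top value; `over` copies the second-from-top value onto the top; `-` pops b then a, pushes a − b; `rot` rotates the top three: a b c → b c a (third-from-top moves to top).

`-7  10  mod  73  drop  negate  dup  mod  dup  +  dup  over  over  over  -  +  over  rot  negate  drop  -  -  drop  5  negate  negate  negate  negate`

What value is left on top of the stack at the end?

5

-7     : -7
10     : -7 10
mod    : -7
73     : -7 73
drop   : -7
negate : 7
dup    : 7 7
mod    : 0
dup    : 0 0
+      : 0
dup    : 0 0
over   : 0 0 0
over   : 0 0 0 0
over   : 0 0 0 0 0
-      : 0 0 0 0
+      : 0 0 0
over   : 0 0 0 0
rot    : 0 0 0 0
negate : 0 0 0 0
drop   : 0 0 0
-      : 0 0
-      : 0
drop   : (empty)
5      : 5
negate : -5
negate : 5
negate : -5
negate : 5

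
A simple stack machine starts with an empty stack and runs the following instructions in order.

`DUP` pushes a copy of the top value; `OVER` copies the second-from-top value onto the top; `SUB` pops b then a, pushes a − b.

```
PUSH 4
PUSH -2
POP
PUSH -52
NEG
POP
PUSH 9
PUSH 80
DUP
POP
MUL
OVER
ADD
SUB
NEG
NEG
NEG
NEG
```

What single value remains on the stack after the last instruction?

PUSH 4   → 4
PUSH -2  → 4 -2
POP      → 4
PUSH -52 → 4 -52
NEG      → 4 52
POP      → 4
PUSH 9   → 4 9
PUSH 80  → 4 9 80
DUP      → 4 9 80 80
POP      → 4 9 80
MUL      → 4 720
OVER     → 4 720 4
ADD      → 4 724
SUB      → -720
NEG      → 720
NEG      → -720
NEG      → 720
NEG      → -720

-720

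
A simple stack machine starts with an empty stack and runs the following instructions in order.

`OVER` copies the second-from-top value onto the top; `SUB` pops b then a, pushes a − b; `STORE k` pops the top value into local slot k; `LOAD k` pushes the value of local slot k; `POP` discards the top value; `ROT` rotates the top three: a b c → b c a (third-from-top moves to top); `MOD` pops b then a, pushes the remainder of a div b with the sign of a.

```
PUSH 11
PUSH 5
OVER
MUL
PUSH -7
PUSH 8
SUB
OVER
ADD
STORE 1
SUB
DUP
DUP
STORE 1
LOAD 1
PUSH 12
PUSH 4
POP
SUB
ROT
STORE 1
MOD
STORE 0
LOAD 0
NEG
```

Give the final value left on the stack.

PUSH 11  11
PUSH 5   11 5
OVER     11 5 11
MUL      11 55
PUSH -7  11 55 -7
PUSH 8   11 55 -7 8
SUB      11 55 -15
OVER     11 55 -15 55
ADD      11 55 40
STORE 1  11 55
SUB      -44
DUP      -44 -44
DUP      -44 -44 -44
STORE 1  -44 -44
LOAD 1   -44 -44 -44
PUSH 12  -44 -44 -44 12
PUSH 4   -44 -44 -44 12 4
POP      -44 -44 -44 12
SUB      -44 -44 -56
ROT      -44 -56 -44
STORE 1  -44 -56
MOD      -44
STORE 0  (empty)
LOAD 0   -44
NEG      44

44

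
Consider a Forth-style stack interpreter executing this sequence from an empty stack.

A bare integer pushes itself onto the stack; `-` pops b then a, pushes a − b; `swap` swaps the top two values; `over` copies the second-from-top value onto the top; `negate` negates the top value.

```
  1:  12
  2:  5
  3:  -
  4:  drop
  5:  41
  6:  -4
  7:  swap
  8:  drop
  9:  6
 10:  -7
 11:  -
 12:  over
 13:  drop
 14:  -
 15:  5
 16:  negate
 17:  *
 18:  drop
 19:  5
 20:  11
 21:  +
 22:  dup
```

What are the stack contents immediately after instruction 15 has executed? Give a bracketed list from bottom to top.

12    [12]
5     [12, 5]
-     [7]
drop  []
41    [41]
-4    [41, -4]
swap  [-4, 41]
drop  [-4]
6     [-4, 6]
-7    [-4, 6, -7]
-     [-4, 13]
over  [-4, 13, -4]
drop  [-4, 13]
-     [-17]
5     [-17, 5]

[-17, 5]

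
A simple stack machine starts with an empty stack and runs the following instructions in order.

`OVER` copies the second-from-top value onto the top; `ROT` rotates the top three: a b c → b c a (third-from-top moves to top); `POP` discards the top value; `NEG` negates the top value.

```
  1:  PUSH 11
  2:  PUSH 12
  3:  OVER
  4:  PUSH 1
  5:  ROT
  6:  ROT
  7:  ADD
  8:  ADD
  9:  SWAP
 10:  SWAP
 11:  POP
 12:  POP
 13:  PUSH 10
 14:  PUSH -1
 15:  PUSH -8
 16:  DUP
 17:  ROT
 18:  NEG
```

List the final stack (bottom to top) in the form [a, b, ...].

PUSH 11 : 11
PUSH 12 : 11 12
OVER    : 11 12 11
PUSH 1  : 11 12 11 1
ROT     : 11 11 1 12
ROT     : 11 1 12 11
ADD     : 11 1 23
ADD     : 11 24
SWAP    : 24 11
SWAP    : 11 24
POP     : 11
POP     : (empty)
PUSH 10 : 10
PUSH -1 : 10 -1
PUSH -8 : 10 -1 -8
DUP     : 10 -1 -8 -8
ROT     : 10 -8 -8 -1
NEG     : 10 -8 -8 1

[10, -8, -8, 1]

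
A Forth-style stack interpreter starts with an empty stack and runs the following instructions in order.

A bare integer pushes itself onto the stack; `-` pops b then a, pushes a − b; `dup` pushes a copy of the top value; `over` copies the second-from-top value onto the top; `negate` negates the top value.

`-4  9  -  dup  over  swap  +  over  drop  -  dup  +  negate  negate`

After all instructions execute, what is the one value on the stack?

26

-4     : [-4]
9      : [-4, 9]
-      : [-13]
dup    : [-13, -13]
over   : [-13, -13, -13]
swap   : [-13, -13, -13]
+      : [-13, -26]
over   : [-13, -26, -13]
drop   : [-13, -26]
-      : [13]
dup    : [13, 13]
+      : [26]
negate : [-26]
negate : [26]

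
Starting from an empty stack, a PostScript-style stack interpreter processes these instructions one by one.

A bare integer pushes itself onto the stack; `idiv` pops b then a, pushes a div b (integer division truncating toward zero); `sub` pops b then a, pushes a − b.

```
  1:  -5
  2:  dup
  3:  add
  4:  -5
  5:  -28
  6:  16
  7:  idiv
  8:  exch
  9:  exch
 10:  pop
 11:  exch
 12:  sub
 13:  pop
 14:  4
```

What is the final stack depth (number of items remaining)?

1

-5   → -5
dup  → -5 -5
add  → -10
-5   → -10 -5
-28  → -10 -5 -28
16   → -10 -5 -28 16
idiv → -10 -5 -1
exch → -10 -1 -5
exch → -10 -5 -1
pop  → -10 -5
exch → -5 -10
sub  → 5
pop  → (empty)
4    → 4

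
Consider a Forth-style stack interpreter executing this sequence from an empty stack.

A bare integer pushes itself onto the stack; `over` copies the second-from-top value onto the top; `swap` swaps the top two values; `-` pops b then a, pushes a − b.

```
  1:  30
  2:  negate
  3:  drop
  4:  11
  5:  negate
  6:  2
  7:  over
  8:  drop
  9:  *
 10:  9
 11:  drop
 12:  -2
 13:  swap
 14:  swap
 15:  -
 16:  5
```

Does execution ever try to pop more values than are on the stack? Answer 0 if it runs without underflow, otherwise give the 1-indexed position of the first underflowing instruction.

0

30     -> [30]
negate -> [-30]
drop   -> []
11     -> [11]
negate -> [-11]
2      -> [-11, 2]
over   -> [-11, 2, -11]
drop   -> [-11, 2]
*      -> [-22]
9      -> [-22, 9]
drop   -> [-22]
-2     -> [-22, -2]
swap   -> [-2, -22]
swap   -> [-22, -2]
-      -> [-20]
5      -> [-20, 5]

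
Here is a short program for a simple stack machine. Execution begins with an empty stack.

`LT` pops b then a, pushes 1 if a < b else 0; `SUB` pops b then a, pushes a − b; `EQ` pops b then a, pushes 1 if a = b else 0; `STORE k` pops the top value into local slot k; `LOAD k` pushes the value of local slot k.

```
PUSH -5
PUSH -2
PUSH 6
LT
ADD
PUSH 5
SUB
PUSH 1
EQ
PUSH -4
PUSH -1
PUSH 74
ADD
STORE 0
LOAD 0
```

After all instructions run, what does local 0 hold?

PUSH -5  -5
PUSH -2  -5 -2
PUSH 6   -5 -2 6
LT       -5 1
ADD      -4
PUSH 5   -4 5
SUB      -9
PUSH 1   -9 1
EQ       0
PUSH -4  0 -4
PUSH -1  0 -4 -1
PUSH 74  0 -4 -1 74
ADD      0 -4 73
STORE 0  0 -4
LOAD 0   0 -4 73

73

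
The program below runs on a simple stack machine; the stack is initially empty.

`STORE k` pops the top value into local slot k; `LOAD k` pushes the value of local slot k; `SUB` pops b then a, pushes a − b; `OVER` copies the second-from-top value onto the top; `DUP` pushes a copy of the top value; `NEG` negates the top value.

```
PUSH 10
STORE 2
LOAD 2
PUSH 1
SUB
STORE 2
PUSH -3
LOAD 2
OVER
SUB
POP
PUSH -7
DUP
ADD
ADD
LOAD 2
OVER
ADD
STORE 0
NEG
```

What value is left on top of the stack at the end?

17

PUSH 10 : [10]
STORE 2 : []
LOAD 2  : [10]
PUSH 1  : [10, 1]
SUB     : [9]
STORE 2 : []
PUSH -3 : [-3]
LOAD 2  : [-3, 9]
OVER    : [-3, 9, -3]
SUB     : [-3, 12]
POP     : [-3]
PUSH -7 : [-3, -7]
DUP     : [-3, -7, -7]
ADD     : [-3, -14]
ADD     : [-17]
LOAD 2  : [-17, 9]
OVER    : [-17, 9, -17]
ADD     : [-17, -8]
STORE 0 : [-17]
NEG     : [17]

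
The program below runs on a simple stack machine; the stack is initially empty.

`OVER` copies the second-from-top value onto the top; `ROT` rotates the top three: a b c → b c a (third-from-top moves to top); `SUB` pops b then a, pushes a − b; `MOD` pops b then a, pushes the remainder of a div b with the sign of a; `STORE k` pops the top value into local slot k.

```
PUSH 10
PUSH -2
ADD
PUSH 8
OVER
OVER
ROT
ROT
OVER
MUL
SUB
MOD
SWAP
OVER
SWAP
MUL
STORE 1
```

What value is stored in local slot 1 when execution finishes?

PUSH 10 : [10]
PUSH -2 : [10, -2]
ADD     : [8]
PUSH 8  : [8, 8]
OVER    : [8, 8, 8]
OVER    : [8, 8, 8, 8]
ROT     : [8, 8, 8, 8]
ROT     : [8, 8, 8, 8]
OVER    : [8, 8, 8, 8, 8]
MUL     : [8, 8, 8, 64]
SUB     : [8, 8, -56]
MOD     : [8, 8]
SWAP    : [8, 8]
OVER    : [8, 8, 8]
SWAP    : [8, 8, 8]
MUL     : [8, 64]
STORE 1 : [8]

64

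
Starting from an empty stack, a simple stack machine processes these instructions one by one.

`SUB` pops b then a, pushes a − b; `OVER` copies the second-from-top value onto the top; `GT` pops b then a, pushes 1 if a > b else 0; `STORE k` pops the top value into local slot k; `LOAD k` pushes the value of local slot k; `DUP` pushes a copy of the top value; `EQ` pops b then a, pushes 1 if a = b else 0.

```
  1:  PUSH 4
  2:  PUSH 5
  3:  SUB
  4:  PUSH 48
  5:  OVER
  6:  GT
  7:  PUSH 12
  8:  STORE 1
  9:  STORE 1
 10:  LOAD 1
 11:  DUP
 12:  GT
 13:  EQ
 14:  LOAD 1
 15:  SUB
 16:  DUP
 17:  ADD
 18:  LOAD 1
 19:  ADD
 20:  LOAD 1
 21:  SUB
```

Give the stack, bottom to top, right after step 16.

PUSH 4  -> [4]
PUSH 5  -> [4, 5]
SUB     -> [-1]
PUSH 48 -> [-1, 48]
OVER    -> [-1, 48, -1]
GT      -> [-1, 1]
PUSH 12 -> [-1, 1, 12]
STORE 1 -> [-1, 1]
STORE 1 -> [-1]
LOAD 1  -> [-1, 1]
DUP     -> [-1, 1, 1]
GT      -> [-1, 0]
EQ      -> [0]
LOAD 1  -> [0, 1]
SUB     -> [-1]
DUP     -> [-1, -1]

[-1, -1]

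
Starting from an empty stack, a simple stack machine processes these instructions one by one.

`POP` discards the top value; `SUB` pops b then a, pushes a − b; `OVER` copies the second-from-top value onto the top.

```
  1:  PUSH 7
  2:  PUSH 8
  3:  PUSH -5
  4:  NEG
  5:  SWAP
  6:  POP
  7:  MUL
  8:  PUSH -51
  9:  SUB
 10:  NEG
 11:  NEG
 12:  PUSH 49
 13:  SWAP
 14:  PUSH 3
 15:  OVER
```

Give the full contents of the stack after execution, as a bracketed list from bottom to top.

PUSH 7    [7]
PUSH 8    [7, 8]
PUSH -5   [7, 8, -5]
NEG       [7, 8, 5]
SWAP      [7, 5, 8]
POP       [7, 5]
MUL       [35]
PUSH -51  [35, -51]
SUB       [86]
NEG       [-86]
NEG       [86]
PUSH 49   [86, 49]
SWAP      [49, 86]
PUSH 3    [49, 86, 3]
OVER      [49, 86, 3, 86]

[49, 86, 3, 86]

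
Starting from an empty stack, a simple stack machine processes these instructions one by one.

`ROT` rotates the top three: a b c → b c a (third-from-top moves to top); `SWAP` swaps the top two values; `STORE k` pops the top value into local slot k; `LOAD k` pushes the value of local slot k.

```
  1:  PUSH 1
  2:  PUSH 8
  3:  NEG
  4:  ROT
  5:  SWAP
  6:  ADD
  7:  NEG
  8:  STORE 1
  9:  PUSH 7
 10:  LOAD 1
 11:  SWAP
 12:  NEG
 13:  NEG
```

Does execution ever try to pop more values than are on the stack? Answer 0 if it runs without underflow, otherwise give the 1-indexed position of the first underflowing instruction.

PUSH 1  1
PUSH 8  1 8
NEG     1 -8
ROT  — needs 3 operands, stack has 2 → underflow

4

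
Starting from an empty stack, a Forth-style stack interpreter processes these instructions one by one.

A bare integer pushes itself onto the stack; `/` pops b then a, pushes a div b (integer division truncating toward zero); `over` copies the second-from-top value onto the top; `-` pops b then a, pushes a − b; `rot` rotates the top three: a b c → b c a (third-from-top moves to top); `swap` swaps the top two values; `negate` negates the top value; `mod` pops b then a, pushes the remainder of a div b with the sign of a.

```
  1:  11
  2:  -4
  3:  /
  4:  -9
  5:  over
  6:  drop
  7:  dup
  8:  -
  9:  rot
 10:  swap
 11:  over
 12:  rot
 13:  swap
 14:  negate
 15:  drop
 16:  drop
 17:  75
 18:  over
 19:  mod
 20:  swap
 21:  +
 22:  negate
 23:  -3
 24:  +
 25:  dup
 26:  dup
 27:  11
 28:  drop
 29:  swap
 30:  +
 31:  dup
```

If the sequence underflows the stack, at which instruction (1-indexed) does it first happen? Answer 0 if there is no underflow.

9

11   : [11]
-4   : [11, -4]
/    : [-2]
-9   : [-2, -9]
over : [-2, -9, -2]
drop : [-2, -9]
dup  : [-2, -9, -9]
-    : [-2, 0]
rot  — needs 3 operands, stack has 2 → underflow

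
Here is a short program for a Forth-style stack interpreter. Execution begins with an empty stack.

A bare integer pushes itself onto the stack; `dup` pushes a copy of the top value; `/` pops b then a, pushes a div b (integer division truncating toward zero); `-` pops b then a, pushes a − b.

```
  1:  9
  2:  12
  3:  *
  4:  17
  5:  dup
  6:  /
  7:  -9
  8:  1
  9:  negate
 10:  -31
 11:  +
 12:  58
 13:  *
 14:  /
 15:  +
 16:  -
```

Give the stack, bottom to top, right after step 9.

9      → 9
12     → 9 12
*      → 108
17     → 108 17
dup    → 108 17 17
/      → 108 1
-9     → 108 1 -9
1      → 108 1 -9 1
negate → 108 1 -9 -1

[108, 1, -9, -1]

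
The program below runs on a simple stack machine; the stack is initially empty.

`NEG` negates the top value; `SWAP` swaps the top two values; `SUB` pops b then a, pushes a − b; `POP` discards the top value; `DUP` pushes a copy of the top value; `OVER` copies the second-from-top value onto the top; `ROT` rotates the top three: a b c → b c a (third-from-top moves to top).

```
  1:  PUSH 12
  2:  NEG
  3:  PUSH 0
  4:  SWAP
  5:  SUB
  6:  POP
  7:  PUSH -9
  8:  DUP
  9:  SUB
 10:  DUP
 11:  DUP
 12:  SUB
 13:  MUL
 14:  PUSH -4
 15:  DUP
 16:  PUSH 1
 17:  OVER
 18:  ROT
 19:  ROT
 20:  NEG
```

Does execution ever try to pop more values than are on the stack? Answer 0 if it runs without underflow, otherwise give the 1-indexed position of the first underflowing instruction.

PUSH 12  [12]
NEG      [-12]
PUSH 0   [-12, 0]
SWAP     [0, -12]
SUB      [12]
POP      []
PUSH -9  [-9]
DUP      [-9, -9]
SUB      [0]
DUP      [0, 0]
DUP      [0, 0, 0]
SUB      [0, 0]
MUL      [0]
PUSH -4  [0, -4]
DUP      [0, -4, -4]
PUSH 1   [0, -4, -4, 1]
OVER     [0, -4, -4, 1, -4]
ROT      [0, -4, 1, -4, -4]
ROT      [0, -4, -4, -4, 1]
NEG      [0, -4, -4, -4, -1]

0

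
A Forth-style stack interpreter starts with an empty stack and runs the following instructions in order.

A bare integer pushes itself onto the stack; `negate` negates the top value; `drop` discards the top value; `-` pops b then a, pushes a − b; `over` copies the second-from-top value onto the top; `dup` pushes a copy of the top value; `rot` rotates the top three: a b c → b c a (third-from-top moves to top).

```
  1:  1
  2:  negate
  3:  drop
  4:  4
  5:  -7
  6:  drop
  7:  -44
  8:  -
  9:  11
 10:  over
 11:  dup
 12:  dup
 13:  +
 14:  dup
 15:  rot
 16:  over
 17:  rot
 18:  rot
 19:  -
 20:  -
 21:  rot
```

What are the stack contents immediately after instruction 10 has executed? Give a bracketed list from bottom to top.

[48, 11, 48]

1      : 1
negate : -1
drop   : (empty)
4      : 4
-7     : 4 -7
drop   : 4
-44    : 4 -44
-      : 48
11     : 48 11
over   : 48 11 48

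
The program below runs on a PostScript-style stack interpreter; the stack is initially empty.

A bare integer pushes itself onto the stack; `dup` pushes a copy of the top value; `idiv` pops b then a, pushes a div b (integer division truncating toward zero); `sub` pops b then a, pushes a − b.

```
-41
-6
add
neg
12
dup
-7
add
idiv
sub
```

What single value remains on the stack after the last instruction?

-41  -> -41
-6   -> -41 -6
add  -> -47
neg  -> 47
12   -> 47 12
dup  -> 47 12 12
-7   -> 47 12 12 -7
add  -> 47 12 5
idiv -> 47 2
sub  -> 45

45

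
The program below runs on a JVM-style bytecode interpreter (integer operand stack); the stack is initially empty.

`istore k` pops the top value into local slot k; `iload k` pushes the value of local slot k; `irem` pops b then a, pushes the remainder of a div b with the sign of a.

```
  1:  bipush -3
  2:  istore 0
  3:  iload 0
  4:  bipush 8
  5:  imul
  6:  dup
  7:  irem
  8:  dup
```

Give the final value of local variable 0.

bipush -3 : [-3]
istore 0  : []
iload 0   : [-3]
bipush 8  : [-3, 8]
imul      : [-24]
dup       : [-24, -24]
irem      : [0]
dup       : [0, 0]

-3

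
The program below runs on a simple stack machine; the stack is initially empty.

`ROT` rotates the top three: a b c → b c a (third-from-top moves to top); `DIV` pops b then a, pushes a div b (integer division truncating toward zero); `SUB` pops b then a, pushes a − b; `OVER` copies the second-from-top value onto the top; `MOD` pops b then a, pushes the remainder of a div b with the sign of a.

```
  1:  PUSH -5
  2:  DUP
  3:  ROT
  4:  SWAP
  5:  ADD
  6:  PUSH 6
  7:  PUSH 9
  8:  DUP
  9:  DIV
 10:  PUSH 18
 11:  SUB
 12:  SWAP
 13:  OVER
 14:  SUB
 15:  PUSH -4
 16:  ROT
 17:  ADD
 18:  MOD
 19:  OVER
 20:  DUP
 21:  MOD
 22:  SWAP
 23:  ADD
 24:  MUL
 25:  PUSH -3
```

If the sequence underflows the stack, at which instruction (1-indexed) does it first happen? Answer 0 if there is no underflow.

3

PUSH -5 -> [-5]
DUP     -> [-5, -5]
ROT  — needs 3 operands, stack has 2 → underflow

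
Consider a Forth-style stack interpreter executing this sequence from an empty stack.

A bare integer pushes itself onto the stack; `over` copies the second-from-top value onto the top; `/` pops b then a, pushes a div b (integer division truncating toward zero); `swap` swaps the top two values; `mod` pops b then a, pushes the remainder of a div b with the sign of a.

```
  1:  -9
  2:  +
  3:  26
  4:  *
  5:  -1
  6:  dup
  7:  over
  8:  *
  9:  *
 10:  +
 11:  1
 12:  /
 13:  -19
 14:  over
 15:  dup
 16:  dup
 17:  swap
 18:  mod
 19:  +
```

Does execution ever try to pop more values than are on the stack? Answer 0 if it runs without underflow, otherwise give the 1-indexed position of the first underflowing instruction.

-9 → [-9]
+  — needs 2 operands, stack has 1 → underflow

2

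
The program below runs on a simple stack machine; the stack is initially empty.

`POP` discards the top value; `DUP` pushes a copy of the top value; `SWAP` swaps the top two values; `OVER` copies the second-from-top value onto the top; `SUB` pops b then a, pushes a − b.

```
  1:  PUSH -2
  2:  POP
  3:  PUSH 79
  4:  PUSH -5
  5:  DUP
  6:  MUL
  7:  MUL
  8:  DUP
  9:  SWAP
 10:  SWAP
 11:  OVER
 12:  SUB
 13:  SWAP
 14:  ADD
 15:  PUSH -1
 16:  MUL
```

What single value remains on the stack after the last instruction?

-1975

PUSH -2  [-2]
POP      []
PUSH 79  [79]
PUSH -5  [79, -5]
DUP      [79, -5, -5]
MUL      [79, 25]
MUL      [1975]
DUP      [1975, 1975]
SWAP     [1975, 1975]
SWAP     [1975, 1975]
OVER     [1975, 1975, 1975]
SUB      [1975, 0]
SWAP     [0, 1975]
ADD      [1975]
PUSH -1  [1975, -1]
MUL      [-1975]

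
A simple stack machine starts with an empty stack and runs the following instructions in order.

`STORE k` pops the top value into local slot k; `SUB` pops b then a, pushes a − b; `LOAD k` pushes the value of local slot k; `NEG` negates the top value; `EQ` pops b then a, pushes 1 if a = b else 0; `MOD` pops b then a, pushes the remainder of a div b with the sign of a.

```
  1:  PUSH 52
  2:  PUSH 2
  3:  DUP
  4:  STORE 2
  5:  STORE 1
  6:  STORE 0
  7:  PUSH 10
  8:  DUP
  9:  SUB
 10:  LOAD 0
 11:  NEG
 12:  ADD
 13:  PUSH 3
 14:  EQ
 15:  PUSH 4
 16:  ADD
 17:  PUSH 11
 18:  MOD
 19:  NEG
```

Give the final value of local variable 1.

2

PUSH 52 : 52
PUSH 2  : 52 2
DUP     : 52 2 2
STORE 2 : 52 2
STORE 1 : 52
STORE 0 : (empty)
PUSH 10 : 10
DUP     : 10 10
SUB     : 0
LOAD 0  : 0 52
NEG     : 0 -52
ADD     : -52
PUSH 3  : -52 3
EQ      : 0
PUSH 4  : 0 4
ADD     : 4
PUSH 11 : 4 11
MOD     : 4
NEG     : -4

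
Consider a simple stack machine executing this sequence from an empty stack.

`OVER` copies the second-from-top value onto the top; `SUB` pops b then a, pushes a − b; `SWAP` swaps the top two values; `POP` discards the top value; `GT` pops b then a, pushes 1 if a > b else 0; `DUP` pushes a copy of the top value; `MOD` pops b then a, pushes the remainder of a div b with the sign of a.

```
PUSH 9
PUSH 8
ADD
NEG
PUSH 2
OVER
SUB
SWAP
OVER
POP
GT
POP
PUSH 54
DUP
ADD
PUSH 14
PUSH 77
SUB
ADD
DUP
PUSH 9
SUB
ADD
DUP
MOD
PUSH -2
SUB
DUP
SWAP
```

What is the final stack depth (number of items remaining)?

PUSH 9   9
PUSH 8   9 8
ADD      17
NEG      -17
PUSH 2   -17 2
OVER     -17 2 -17
SUB      -17 19
SWAP     19 -17
OVER     19 -17 19
POP      19 -17
GT       1
POP      (empty)
PUSH 54  54
DUP      54 54
ADD      108
PUSH 14  108 14
PUSH 77  108 14 77
SUB      108 -63
ADD      45
DUP      45 45
PUSH 9   45 45 9
SUB      45 36
ADD      81
DUP      81 81
MOD      0
PUSH -2  0 -2
SUB      2
DUP      2 2
SWAP     2 2

2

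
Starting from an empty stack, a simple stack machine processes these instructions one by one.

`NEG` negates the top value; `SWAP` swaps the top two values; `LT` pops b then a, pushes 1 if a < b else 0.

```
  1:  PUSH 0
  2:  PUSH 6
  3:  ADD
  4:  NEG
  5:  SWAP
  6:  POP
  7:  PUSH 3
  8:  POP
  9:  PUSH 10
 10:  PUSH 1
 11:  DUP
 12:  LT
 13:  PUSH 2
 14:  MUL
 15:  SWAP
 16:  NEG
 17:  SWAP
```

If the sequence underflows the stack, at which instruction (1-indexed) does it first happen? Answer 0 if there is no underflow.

5

PUSH 0 → [0]
PUSH 6 → [0, 6]
ADD    → [6]
NEG    → [-6]
SWAP  — needs 2 operands, stack has 1 → underflow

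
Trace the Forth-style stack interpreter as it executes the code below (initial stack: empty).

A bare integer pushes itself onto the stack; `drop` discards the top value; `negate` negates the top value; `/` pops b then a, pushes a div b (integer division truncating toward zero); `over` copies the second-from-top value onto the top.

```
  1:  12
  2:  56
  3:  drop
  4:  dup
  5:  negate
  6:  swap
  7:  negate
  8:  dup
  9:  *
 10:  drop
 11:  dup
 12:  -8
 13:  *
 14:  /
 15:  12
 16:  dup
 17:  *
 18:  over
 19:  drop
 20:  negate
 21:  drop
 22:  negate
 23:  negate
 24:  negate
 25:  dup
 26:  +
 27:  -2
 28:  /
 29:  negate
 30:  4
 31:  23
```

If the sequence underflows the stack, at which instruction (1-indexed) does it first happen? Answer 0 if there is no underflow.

12      12
56      12 56
drop    12
dup     12 12
negate  12 -12
swap    -12 12
negate  -12 -12
dup     -12 -12 -12
*       -12 144
drop    -12
dup     -12 -12
-8      -12 -12 -8
*       -12 96
/       0
12      0 12
dup     0 12 12
*       0 144
over    0 144 0
drop    0 144
negate  0 -144
drop    0
negate  0
negate  0
negate  0
dup     0 0
+       0
-2      0 -2
/       0
negate  0
4       0 4
23      0 4 23

0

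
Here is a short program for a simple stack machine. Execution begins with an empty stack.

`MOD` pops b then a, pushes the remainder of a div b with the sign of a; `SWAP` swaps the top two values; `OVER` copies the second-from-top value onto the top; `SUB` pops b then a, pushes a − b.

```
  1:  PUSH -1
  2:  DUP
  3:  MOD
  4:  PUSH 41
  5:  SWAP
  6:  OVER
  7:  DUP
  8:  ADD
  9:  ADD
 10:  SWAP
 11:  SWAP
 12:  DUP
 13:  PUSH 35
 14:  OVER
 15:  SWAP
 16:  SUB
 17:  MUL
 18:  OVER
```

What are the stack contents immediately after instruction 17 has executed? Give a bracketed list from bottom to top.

[41, 82, 3854]

PUSH -1 -> [-1]
DUP     -> [-1, -1]
MOD     -> [0]
PUSH 41 -> [0, 41]
SWAP    -> [41, 0]
OVER    -> [41, 0, 41]
DUP     -> [41, 0, 41, 41]
ADD     -> [41, 0, 82]
ADD     -> [41, 82]
SWAP    -> [82, 41]
SWAP    -> [41, 82]
DUP     -> [41, 82, 82]
PUSH 35 -> [41, 82, 82, 35]
OVER    -> [41, 82, 82, 35, 82]
SWAP    -> [41, 82, 82, 82, 35]
SUB     -> [41, 82, 82, 47]
MUL     -> [41, 82, 3854]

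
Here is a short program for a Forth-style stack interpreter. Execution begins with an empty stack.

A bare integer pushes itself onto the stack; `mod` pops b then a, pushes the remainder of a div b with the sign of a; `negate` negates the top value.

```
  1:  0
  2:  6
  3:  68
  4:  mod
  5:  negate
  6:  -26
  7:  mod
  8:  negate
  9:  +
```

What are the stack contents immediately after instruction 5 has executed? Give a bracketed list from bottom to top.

[0, -6]

0       0
6       0 6
68      0 6 68
mod     0 6
negate  0 -6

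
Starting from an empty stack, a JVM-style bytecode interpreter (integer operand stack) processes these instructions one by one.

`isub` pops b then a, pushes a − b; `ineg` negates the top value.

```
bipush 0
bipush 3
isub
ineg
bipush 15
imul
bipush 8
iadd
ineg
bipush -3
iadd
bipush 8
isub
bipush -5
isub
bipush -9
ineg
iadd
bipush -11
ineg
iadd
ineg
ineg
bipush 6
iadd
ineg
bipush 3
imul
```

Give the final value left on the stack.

bipush 0    0
bipush 3    0 3
isub        -3
ineg        3
bipush 15   3 15
imul        45
bipush 8    45 8
iadd        53
ineg        -53
bipush -3   -53 -3
iadd        -56
bipush 8    -56 8
isub        -64
bipush -5   -64 -5
isub        -59
bipush -9   -59 -9
ineg        -59 9
iadd        -50
bipush -11  -50 -11
ineg        -50 11
iadd        -39
ineg        39
ineg        -39
bipush 6    -39 6
iadd        -33
ineg        33
bipush 3    33 3
imul        99

99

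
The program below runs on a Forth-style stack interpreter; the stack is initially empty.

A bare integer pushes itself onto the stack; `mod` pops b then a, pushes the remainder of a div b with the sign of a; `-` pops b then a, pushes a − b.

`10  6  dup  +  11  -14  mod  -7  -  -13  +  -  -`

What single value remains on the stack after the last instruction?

10  : [10]
6   : [10, 6]
dup : [10, 6, 6]
+   : [10, 12]
11  : [10, 12, 11]
-14 : [10, 12, 11, -14]
mod : [10, 12, 11]
-7  : [10, 12, 11, -7]
-   : [10, 12, 18]
-13 : [10, 12, 18, -13]
+   : [10, 12, 5]
-   : [10, 7]
-   : [3]

3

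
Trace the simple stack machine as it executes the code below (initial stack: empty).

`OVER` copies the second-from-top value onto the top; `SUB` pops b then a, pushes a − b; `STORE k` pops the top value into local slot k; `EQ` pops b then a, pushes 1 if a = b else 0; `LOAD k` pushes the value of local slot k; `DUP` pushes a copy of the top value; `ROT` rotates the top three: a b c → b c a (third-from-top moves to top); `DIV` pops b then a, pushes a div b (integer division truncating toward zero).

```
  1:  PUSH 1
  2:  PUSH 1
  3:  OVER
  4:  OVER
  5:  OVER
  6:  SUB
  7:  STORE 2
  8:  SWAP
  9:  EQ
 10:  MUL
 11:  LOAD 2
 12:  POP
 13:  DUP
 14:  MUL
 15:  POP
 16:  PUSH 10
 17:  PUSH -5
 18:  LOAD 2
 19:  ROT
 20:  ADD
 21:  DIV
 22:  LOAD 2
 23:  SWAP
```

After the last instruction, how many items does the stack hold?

PUSH 1  -> 1
PUSH 1  -> 1 1
OVER    -> 1 1 1
OVER    -> 1 1 1 1
OVER    -> 1 1 1 1 1
SUB     -> 1 1 1 0
STORE 2 -> 1 1 1
SWAP    -> 1 1 1
EQ      -> 1 1
MUL     -> 1
LOAD 2  -> 1 0
POP     -> 1
DUP     -> 1 1
MUL     -> 1
POP     -> (empty)
PUSH 10 -> 10
PUSH -5 -> 10 -5
LOAD 2  -> 10 -5 0
ROT     -> -5 0 10
ADD     -> -5 10
DIV     -> 0
LOAD 2  -> 0 0
SWAP    -> 0 0

2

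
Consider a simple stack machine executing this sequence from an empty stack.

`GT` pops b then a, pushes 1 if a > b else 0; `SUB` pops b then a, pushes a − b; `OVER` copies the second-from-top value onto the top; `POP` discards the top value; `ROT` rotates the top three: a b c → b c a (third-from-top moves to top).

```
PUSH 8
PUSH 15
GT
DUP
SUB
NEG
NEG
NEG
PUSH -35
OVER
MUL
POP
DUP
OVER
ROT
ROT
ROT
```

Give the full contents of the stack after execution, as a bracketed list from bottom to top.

PUSH 8   : [8]
PUSH 15  : [8, 15]
GT       : [0]
DUP      : [0, 0]
SUB      : [0]
NEG      : [0]
NEG      : [0]
NEG      : [0]
PUSH -35 : [0, -35]
OVER     : [0, -35, 0]
MUL      : [0, 0]
POP      : [0]
DUP      : [0, 0]
OVER     : [0, 0, 0]
ROT      : [0, 0, 0]
ROT      : [0, 0, 0]
ROT      : [0, 0, 0]

[0, 0, 0]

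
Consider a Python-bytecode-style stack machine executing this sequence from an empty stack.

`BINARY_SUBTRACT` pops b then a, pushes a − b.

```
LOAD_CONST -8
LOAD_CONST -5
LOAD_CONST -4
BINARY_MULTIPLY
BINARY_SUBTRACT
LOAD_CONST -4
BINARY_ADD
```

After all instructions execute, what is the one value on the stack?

-32

LOAD_CONST -8   → [-8]
LOAD_CONST -5   → [-8, -5]
LOAD_CONST -4   → [-8, -5, -4]
BINARY_MULTIPLY → [-8, 20]
BINARY_SUBTRACT → [-28]
LOAD_CONST -4   → [-28, -4]
BINARY_ADD      → [-32]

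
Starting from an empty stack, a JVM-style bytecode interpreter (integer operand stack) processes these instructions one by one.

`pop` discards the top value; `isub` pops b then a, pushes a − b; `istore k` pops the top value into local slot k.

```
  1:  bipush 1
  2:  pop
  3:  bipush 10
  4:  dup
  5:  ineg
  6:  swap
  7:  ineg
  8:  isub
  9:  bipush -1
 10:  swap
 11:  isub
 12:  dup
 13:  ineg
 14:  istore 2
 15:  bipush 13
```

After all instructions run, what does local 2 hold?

bipush 1  -> 1
pop       -> (empty)
bipush 10 -> 10
dup       -> 10 10
ineg      -> 10 -10
swap      -> -10 10
ineg      -> -10 -10
isub      -> 0
bipush -1 -> 0 -1
swap      -> -1 0
isub      -> -1
dup       -> -1 -1
ineg      -> -1 1
istore 2  -> -1
bipush 13 -> -1 13

1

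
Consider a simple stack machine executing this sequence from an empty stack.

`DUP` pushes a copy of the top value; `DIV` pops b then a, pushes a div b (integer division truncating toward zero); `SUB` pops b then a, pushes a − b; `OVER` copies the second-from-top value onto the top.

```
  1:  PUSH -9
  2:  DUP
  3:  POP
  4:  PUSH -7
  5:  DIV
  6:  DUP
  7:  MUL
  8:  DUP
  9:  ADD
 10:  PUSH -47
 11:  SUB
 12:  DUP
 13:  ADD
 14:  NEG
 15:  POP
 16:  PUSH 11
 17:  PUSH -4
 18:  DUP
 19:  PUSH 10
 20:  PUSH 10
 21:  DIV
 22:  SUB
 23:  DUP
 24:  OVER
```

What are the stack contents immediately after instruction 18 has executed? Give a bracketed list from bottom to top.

PUSH -9   [-9]
DUP       [-9, -9]
POP       [-9]
PUSH -7   [-9, -7]
DIV       [1]
DUP       [1, 1]
MUL       [1]
DUP       [1, 1]
ADD       [2]
PUSH -47  [2, -47]
SUB       [49]
DUP       [49, 49]
ADD       [98]
NEG       [-98]
POP       []
PUSH 11   [11]
PUSH -4   [11, -4]
DUP       [11, -4, -4]

[11, -4, -4]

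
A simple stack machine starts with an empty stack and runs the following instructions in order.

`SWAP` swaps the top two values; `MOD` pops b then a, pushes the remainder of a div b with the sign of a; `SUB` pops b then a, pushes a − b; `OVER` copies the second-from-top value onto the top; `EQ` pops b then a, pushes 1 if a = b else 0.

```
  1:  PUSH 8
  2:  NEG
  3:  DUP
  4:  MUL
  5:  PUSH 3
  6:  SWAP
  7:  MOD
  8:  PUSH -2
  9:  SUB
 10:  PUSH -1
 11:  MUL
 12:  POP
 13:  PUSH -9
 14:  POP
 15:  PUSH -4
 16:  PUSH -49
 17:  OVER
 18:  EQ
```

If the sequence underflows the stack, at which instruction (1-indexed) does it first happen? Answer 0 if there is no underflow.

0

PUSH 8    [8]
NEG       [-8]
DUP       [-8, -8]
MUL       [64]
PUSH 3    [64, 3]
SWAP      [3, 64]
MOD       [3]
PUSH -2   [3, -2]
SUB       [5]
PUSH -1   [5, -1]
MUL       [-5]
POP       []
PUSH -9   [-9]
POP       []
PUSH -4   [-4]
PUSH -49  [-4, -49]
OVER      [-4, -49, -4]
EQ        [-4, 0]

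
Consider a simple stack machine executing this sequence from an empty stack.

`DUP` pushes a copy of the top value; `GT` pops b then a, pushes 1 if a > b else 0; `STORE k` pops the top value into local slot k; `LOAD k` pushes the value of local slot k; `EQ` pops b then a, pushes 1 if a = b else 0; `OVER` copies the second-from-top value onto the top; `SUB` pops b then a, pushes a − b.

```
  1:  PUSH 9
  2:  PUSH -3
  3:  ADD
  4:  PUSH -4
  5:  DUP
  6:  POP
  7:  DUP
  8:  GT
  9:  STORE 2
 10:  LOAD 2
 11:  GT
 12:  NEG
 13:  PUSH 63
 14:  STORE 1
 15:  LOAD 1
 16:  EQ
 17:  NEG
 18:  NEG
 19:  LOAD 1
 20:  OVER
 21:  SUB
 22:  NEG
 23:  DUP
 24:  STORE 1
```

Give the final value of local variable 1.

PUSH 9   [9]
PUSH -3  [9, -3]
ADD      [6]
PUSH -4  [6, -4]
DUP      [6, -4, -4]
POP      [6, -4]
DUP      [6, -4, -4]
GT       [6, 0]
STORE 2  [6]
LOAD 2   [6, 0]
GT       [1]
NEG      [-1]
PUSH 63  [-1, 63]
STORE 1  [-1]
LOAD 1   [-1, 63]
EQ       [0]
NEG      [0]
NEG      [0]
LOAD 1   [0, 63]
OVER     [0, 63, 0]
SUB      [0, 63]
NEG      [0, -63]
DUP      [0, -63, -63]
STORE 1  [0, -63]

-63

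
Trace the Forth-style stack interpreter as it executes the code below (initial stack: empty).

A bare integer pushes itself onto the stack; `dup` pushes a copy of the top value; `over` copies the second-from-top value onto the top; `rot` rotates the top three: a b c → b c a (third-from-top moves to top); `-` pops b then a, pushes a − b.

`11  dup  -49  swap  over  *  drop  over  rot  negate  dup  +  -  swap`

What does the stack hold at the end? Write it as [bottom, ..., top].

[33, -49]

11     -> [11]
dup    -> [11, 11]
-49    -> [11, 11, -49]
swap   -> [11, -49, 11]
over   -> [11, -49, 11, -49]
*      -> [11, -49, -539]
drop   -> [11, -49]
over   -> [11, -49, 11]
rot    -> [-49, 11, 11]
negate -> [-49, 11, -11]
dup    -> [-49, 11, -11, -11]
+      -> [-49, 11, -22]
-      -> [-49, 33]
swap   -> [33, -49]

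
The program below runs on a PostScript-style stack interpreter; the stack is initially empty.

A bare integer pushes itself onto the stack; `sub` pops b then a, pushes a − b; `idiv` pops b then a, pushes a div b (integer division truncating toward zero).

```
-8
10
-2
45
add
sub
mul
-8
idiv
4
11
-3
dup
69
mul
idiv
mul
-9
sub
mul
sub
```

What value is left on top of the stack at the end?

-69

-8    [-8]
10    [-8, 10]
-2    [-8, 10, -2]
45    [-8, 10, -2, 45]
add   [-8, 10, 43]
sub   [-8, -33]
mul   [264]
-8    [264, -8]
idiv  [-33]
4     [-33, 4]
11    [-33, 4, 11]
-3    [-33, 4, 11, -3]
dup   [-33, 4, 11, -3, -3]
69    [-33, 4, 11, -3, -3, 69]
mul   [-33, 4, 11, -3, -207]
idiv  [-33, 4, 11, 0]
mul   [-33, 4, 0]
-9    [-33, 4, 0, -9]
sub   [-33, 4, 9]
mul   [-33, 36]
sub   [-69]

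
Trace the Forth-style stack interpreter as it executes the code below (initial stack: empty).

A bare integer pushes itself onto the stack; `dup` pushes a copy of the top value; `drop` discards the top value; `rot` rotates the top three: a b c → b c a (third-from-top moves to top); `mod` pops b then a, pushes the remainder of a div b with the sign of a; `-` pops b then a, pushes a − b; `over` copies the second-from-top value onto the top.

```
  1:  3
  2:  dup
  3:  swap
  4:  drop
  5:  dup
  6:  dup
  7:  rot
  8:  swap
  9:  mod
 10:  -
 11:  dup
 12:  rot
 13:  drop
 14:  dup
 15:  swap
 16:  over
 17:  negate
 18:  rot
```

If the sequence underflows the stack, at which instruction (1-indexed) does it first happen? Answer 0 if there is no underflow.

12

3    : [3]
dup  : [3, 3]
swap : [3, 3]
drop : [3]
dup  : [3, 3]
dup  : [3, 3, 3]
rot  : [3, 3, 3]
swap : [3, 3, 3]
mod  : [3, 0]
-    : [3]
dup  : [3, 3]
rot  — needs 3 operands, stack has 2 → underflow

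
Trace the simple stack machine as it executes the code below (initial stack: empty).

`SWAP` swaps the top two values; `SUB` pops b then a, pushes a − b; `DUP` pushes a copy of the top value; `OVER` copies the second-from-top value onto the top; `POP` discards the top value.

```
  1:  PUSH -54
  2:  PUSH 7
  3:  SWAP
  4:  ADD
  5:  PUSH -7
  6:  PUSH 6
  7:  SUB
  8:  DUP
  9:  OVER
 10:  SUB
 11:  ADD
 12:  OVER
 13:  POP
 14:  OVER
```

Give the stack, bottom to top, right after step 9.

PUSH -54  -54
PUSH 7    -54 7
SWAP      7 -54
ADD       -47
PUSH -7   -47 -7
PUSH 6    -47 -7 6
SUB       -47 -13
DUP       -47 -13 -13
OVER      -47 -13 -13 -13

[-47, -13, -13, -13]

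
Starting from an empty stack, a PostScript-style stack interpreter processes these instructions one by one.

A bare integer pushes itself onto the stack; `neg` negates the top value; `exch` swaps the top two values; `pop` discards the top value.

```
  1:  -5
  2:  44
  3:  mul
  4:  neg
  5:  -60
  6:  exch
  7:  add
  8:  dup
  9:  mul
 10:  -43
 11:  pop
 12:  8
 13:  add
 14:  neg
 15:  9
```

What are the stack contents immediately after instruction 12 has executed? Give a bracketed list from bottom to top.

-5   : [-5]
44   : [-5, 44]
mul  : [-220]
neg  : [220]
-60  : [220, -60]
exch : [-60, 220]
add  : [160]
dup  : [160, 160]
mul  : [25600]
-43  : [25600, -43]
pop  : [25600]
8    : [25600, 8]

[25600, 8]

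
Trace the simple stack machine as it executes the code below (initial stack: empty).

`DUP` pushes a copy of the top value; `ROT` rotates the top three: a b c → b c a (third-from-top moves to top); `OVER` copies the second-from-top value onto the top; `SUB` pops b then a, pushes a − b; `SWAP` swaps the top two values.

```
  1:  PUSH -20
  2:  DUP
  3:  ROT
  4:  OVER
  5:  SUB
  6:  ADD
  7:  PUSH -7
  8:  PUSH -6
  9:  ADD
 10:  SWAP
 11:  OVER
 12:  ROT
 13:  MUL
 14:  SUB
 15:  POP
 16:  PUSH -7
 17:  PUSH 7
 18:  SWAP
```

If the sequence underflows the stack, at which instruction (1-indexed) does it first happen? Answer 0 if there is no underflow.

PUSH -20 -> -20
DUP      -> -20 -20
ROT  — needs 3 operands, stack has 2 → underflow

3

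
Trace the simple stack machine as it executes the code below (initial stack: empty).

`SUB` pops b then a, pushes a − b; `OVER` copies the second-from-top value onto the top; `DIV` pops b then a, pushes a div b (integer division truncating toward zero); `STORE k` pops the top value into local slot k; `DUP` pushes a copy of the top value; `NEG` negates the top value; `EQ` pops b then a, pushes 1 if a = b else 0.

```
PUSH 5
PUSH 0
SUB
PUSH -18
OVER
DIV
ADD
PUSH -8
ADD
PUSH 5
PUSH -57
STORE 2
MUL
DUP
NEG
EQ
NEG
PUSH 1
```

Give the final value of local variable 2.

PUSH 5    [5]
PUSH 0    [5, 0]
SUB       [5]
PUSH -18  [5, -18]
OVER      [5, -18, 5]
DIV       [5, -3]
ADD       [2]
PUSH -8   [2, -8]
ADD       [-6]
PUSH 5    [-6, 5]
PUSH -57  [-6, 5, -57]
STORE 2   [-6, 5]
MUL       [-30]
DUP       [-30, -30]
NEG       [-30, 30]
EQ        [0]
NEG       [0]
PUSH 1    [0, 1]

-57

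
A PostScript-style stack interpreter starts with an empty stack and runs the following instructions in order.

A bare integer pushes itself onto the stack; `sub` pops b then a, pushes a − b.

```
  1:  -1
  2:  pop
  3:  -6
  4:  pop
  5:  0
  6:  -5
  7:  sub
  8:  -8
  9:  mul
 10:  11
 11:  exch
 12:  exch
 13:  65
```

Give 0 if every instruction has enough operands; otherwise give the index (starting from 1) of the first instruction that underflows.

-1    [-1]
pop   []
-6    [-6]
pop   []
0     [0]
-5    [0, -5]
sub   [5]
-8    [5, -8]
mul   [-40]
11    [-40, 11]
exch  [11, -40]
exch  [-40, 11]
65    [-40, 11, 65]

0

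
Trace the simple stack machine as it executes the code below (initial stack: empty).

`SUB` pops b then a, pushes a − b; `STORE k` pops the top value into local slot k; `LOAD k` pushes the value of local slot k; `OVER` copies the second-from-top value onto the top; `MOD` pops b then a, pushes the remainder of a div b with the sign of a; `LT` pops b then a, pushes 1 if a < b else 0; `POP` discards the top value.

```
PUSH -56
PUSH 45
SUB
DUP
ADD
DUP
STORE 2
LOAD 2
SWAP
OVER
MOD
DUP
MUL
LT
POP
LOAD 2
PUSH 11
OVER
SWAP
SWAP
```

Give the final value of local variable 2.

PUSH -56 : [-56]
PUSH 45  : [-56, 45]
SUB      : [-101]
DUP      : [-101, -101]
ADD      : [-202]
DUP      : [-202, -202]
STORE 2  : [-202]
LOAD 2   : [-202, -202]
SWAP     : [-202, -202]
OVER     : [-202, -202, -202]
MOD      : [-202, 0]
DUP      : [-202, 0, 0]
MUL      : [-202, 0]
LT       : [1]
POP      : []
LOAD 2   : [-202]
PUSH 11  : [-202, 11]
OVER     : [-202, 11, -202]
SWAP     : [-202, -202, 11]
SWAP     : [-202, 11, -202]

-202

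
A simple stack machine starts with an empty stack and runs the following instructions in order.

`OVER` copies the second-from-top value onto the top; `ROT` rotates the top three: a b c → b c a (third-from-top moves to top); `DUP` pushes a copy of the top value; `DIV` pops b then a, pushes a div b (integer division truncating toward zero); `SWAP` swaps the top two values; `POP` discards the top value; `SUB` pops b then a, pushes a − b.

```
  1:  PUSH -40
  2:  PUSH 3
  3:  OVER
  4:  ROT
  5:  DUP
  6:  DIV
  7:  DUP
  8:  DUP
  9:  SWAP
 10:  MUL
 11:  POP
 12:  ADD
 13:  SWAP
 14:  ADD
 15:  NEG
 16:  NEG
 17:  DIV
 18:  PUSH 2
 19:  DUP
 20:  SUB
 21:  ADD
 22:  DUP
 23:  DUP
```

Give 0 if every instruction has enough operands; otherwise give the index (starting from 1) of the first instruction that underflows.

PUSH -40 : -40
PUSH 3   : -40 3
OVER     : -40 3 -40
ROT      : 3 -40 -40
DUP      : 3 -40 -40 -40
DIV      : 3 -40 1
DUP      : 3 -40 1 1
DUP      : 3 -40 1 1 1
SWAP     : 3 -40 1 1 1
MUL      : 3 -40 1 1
POP      : 3 -40 1
ADD      : 3 -39
SWAP     : -39 3
ADD      : -36
NEG      : 36
NEG      : -36
DIV  — needs 2 operands, stack has 1 → underflow

17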